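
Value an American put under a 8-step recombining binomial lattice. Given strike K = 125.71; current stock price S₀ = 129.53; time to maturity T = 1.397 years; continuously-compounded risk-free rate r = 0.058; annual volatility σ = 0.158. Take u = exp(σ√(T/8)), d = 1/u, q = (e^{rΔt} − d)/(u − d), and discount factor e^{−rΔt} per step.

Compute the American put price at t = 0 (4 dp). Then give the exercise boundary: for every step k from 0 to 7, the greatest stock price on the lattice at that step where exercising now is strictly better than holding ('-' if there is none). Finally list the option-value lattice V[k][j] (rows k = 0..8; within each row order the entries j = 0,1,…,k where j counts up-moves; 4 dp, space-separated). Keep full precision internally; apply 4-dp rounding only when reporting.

params: Δt=0.17463 u=1.06825 d=0.93611 q=0.56053 e^(-rΔt)=0.98992
t_8 payoffs: 49.3308 38.5487 26.2444 12.2033 0.0000 0.0000 0.0000 0.0000 0.0000
t_7: node(7,0) S=81.5923 payoff=44.1177 vs cont=42.8509 → 44.1177 [stop]  node(7,1) S=93.1104 payoff=32.5996 vs cont=31.3328 → 32.5996 [stop]  node(7,2) S=106.2544 payoff=19.4556 vs cont=18.1888 → 19.4556 [stop]  node(7,3) S=121.2540 payoff=4.4560 vs cont=5.3089 → 5.3089 [wait]  node(7,4) S=138.3709 payoff=0.0000 vs cont=0.0000 → 0.0000 [wait]  node(7,5) S=157.9042 payoff=0.0000 vs cont=0.0000 → 0.0000 [wait]  node(7,6) S=180.1949 payoff=0.0000 vs cont=0.0000 → 0.0000 [wait]  node(7,7) S=205.6323 payoff=0.0000 vs cont=0.0000 → 0.0000 [wait]  ⇒ S*(7)=106.2544
t_6: node(6,0) S=87.1613 payoff=38.5487 vs cont=37.2819 → 38.5487 [stop]  node(6,1) S=99.4656 payoff=26.2444 vs cont=24.9777 → 26.2444 [stop]  node(6,2) S=113.5067 payoff=12.2033 vs cont=11.4097 → 12.2033 [stop]  node(6,3) S=129.5300 payoff=0.0000 vs cont=2.3096 → 2.3096 [wait]  node(6,4) S=147.8152 payoff=0.0000 vs cont=0.0000 → 0.0000 [wait]  node(6,5) S=168.6817 payoff=0.0000 vs cont=0.0000 → 0.0000 [wait]  node(6,6) S=192.4939 payoff=0.0000 vs cont=0.0000 → 0.0000 [wait]  ⇒ S*(6)=113.5067
t_5: node(5,0) S=93.1104 payoff=32.5996 vs cont=31.3328 → 32.5996 [stop]  node(5,1) S=106.2544 payoff=19.4556 vs cont=18.1888 → 19.4556 [stop]  node(5,2) S=121.2540 payoff=4.4560 vs cont=6.5904 → 6.5904 [wait]  node(5,3) S=138.3709 payoff=0.0000 vs cont=1.0048 → 1.0048 [wait]  node(5,4) S=157.9042 payoff=0.0000 vs cont=0.0000 → 0.0000 [wait]  node(5,5) S=180.1949 payoff=0.0000 vs cont=0.0000 → 0.0000 [wait]  ⇒ S*(5)=106.2544
t_4: node(4,0) S=99.4656 payoff=26.2444 vs cont=24.9777 → 26.2444 [stop]  node(4,1) S=113.5067 payoff=12.2033 vs cont=12.1208 → 12.2033 [stop]  node(4,2) S=129.5300 payoff=0.0000 vs cont=3.4246 → 3.4246 [wait]  node(4,3) S=147.8152 payoff=0.0000 vs cont=0.4371 → 0.4371 [wait]  node(4,4) S=168.6817 payoff=0.0000 vs cont=0.0000 → 0.0000 [wait]  ⇒ S*(4)=113.5067
t_3: node(3,0) S=106.2544 payoff=19.4556 vs cont=18.1888 → 19.4556 [stop]  node(3,1) S=121.2540 payoff=4.4560 vs cont=7.2092 → 7.2092 [wait]  node(3,2) S=138.3709 payoff=0.0000 vs cont=1.7324 → 1.7324 [wait]  node(3,3) S=157.9042 payoff=0.0000 vs cont=0.1902 → 0.1902 [wait]  ⇒ S*(3)=106.2544
t_2: node(2,0) S=113.5067 payoff=12.2033 vs cont=12.4642 → 12.4642 [wait]  node(2,1) S=129.5300 payoff=0.0000 vs cont=4.0975 → 4.0975 [wait]  node(2,2) S=147.8152 payoff=0.0000 vs cont=0.8592 → 0.8592 [wait]  ⇒ S*(2)=-
t_1: node(1,0) S=121.2540 payoff=4.4560 vs cont=7.6960 → 7.6960 [wait]  node(1,1) S=138.3709 payoff=0.0000 vs cont=2.2593 → 2.2593 [wait]  ⇒ S*(1)=-
t_0: node(0,0) S=129.5300 payoff=0.0000 vs cont=4.6017 → 4.6017 [wait]  ⇒ S*(0)=-

price = 4.6017
boundary = - - - 106.2544 113.5067 106.2544 113.5067 106.2544
tree:
4.6017
7.6960 2.2593
12.4642 4.0975 0.8592
19.4556 7.2092 1.7324 0.1902
26.2444 12.2033 3.4246 0.4371 0.0000
32.5996 19.4556 6.5904 1.0048 0.0000 0.0000
38.5487 26.2444 12.2033 2.3096 0.0000 0.0000 0.0000
44.1177 32.5996 19.4556 5.3089 0.0000 0.0000 0.0000 0.0000
49.3308 38.5487 26.2444 12.2033 0.0000 0.0000 0.0000 0.0000 0.0000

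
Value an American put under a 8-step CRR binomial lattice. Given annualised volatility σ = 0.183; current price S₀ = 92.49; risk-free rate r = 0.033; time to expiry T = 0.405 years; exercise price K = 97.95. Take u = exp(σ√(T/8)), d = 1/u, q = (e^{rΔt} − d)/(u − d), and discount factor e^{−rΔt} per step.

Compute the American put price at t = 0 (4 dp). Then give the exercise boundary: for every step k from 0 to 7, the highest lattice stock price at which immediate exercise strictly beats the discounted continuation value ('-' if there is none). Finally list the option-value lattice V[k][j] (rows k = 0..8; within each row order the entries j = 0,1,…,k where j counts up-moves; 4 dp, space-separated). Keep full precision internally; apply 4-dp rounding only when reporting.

price = 7.0872
boundary = - - 85.1786 81.7426 85.1786 81.7426 85.1786 88.7591
tree:
7.0872
9.6752 4.6240
12.7714 6.7322 2.6136
16.2074 9.4611 4.1324 1.1630
19.5048 12.7714 6.3118 2.0521 0.3126
22.6692 16.2074 9.2290 3.5298 0.6391 0.0000
25.7059 19.5048 12.7714 5.8559 1.3065 0.0000 0.0000
28.6202 22.6692 16.2074 9.1909 2.6709 0.0000 0.0000 0.0000
31.4168 25.7059 19.5048 12.7714 5.4600 0.0000 0.0000 0.0000 0.0000

params: Δt=0.05063 u=1.04203 d=0.95966 q=0.51001 e^(-rΔt)=0.99833
t_8 payoffs: 31.4168 25.7059 19.5048 12.7714 5.4600 0.0000 0.0000 0.0000 0.0000
t_7: node(7,0) S=69.3298 payoff=28.6202 vs cont=28.4567 → 28.6202 [stop]  node(7,1) S=75.2808 payoff=22.6692 vs cont=22.5057 → 22.6692 [stop]  node(7,2) S=81.7426 payoff=16.2074 vs cont=16.0439 → 16.2074 [stop]  node(7,3) S=88.7591 payoff=9.1909 vs cont=9.0274 → 9.1909 [stop]  node(7,4) S=96.3778 payoff=1.5722 vs cont=2.6709 → 2.6709 [wait]  node(7,5) S=104.6504 payoff=0.0000 vs cont=0.0000 → 0.0000 [wait]  node(7,6) S=113.6332 payoff=0.0000 vs cont=0.0000 → 0.0000 [wait]  node(7,7) S=123.3870 payoff=0.0000 vs cont=0.0000 → 0.0000 [wait]  ⇒ S*(7)=88.7591
t_6: node(6,0) S=72.2441 payoff=25.7059 vs cont=25.5424 → 25.7059 [stop]  node(6,1) S=78.4452 payoff=19.5048 vs cont=19.3413 → 19.5048 [stop]  node(6,2) S=85.1786 payoff=12.7714 vs cont=12.6079 → 12.7714 [stop]  node(6,3) S=92.4900 payoff=5.4600 vs cont=5.8559 → 5.8559 [wait]  node(6,4) S=100.4290 payoff=0.0000 vs cont=1.3065 → 1.3065 [wait]  node(6,5) S=109.0493 payoff=0.0000 vs cont=0.0000 → 0.0000 [wait]  node(6,6) S=118.4097 payoff=0.0000 vs cont=0.0000 → 0.0000 [wait]  ⇒ S*(6)=85.1786
t_5: node(5,0) S=75.2808 payoff=22.6692 vs cont=22.5057 → 22.6692 [stop]  node(5,1) S=81.7426 payoff=16.2074 vs cont=16.0439 → 16.2074 [stop]  node(5,2) S=88.7591 payoff=9.1909 vs cont=9.2290 → 9.2290 [wait]  node(5,3) S=96.3778 payoff=1.5722 vs cont=3.5298 → 3.5298 [wait]  node(5,4) S=104.6504 payoff=0.0000 vs cont=0.6391 → 0.6391 [wait]  node(5,5) S=113.6332 payoff=0.0000 vs cont=0.0000 → 0.0000 [wait]  ⇒ S*(5)=81.7426
t_4: node(4,0) S=78.4452 payoff=19.5048 vs cont=19.3413 → 19.5048 [stop]  node(4,1) S=85.1786 payoff=12.7714 vs cont=12.6273 → 12.7714 [stop]  node(4,2) S=92.4900 payoff=5.4600 vs cont=6.3118 → 6.3118 [wait]  node(4,3) S=100.4290 payoff=0.0000 vs cont=2.0521 → 2.0521 [wait]  node(4,4) S=109.0493 payoff=0.0000 vs cont=0.3126 → 0.3126 [wait]  ⇒ S*(4)=85.1786
t_3: node(3,0) S=81.7426 payoff=16.2074 vs cont=16.0439 → 16.2074 [stop]  node(3,1) S=88.7591 payoff=9.1909 vs cont=9.4611 → 9.4611 [wait]  node(3,2) S=96.3778 payoff=1.5722 vs cont=4.1324 → 4.1324 [wait]  node(3,3) S=104.6504 payoff=0.0000 vs cont=1.1630 → 1.1630 [wait]  ⇒ S*(3)=81.7426
t_2: node(2,0) S=85.1786 payoff=12.7714 vs cont=12.7455 → 12.7714 [stop]  node(2,1) S=92.4900 payoff=5.4600 vs cont=6.7322 → 6.7322 [wait]  node(2,2) S=100.4290 payoff=0.0000 vs cont=2.6136 → 2.6136 [wait]  ⇒ S*(2)=85.1786
t_1: node(1,0) S=88.7591 payoff=9.1909 vs cont=9.6752 → 9.6752 [wait]  node(1,1) S=96.3778 payoff=1.5722 vs cont=4.6240 → 4.6240 [wait]  ⇒ S*(1)=-
t_0: node(0,0) S=92.4900 payoff=5.4600 vs cont=7.0872 → 7.0872 [wait]  ⇒ S*(0)=-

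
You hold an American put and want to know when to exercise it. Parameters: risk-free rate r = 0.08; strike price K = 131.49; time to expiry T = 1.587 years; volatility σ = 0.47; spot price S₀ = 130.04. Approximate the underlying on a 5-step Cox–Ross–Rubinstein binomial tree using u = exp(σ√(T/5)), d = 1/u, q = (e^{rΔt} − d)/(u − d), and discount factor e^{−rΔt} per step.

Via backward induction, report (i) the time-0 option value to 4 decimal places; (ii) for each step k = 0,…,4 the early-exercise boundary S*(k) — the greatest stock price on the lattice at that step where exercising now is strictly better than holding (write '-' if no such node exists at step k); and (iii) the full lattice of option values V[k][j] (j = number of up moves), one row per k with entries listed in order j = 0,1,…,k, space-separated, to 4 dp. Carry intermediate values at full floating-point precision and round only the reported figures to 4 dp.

params: Δt=0.31740 u=1.30316 d=0.76737 q=0.48219 e^(-rΔt)=0.97493
t_5 payoffs: 96.8886 72.7293 31.7016 0.0000 0.0000 0.0000
t_4: node(4,0) S=45.0910 payoff=86.3990 vs cont=83.1022 → 86.3990 [stop]  node(4,1) S=76.5744 payoff=54.9156 vs cont=51.6189 → 54.9156 [stop]  node(4,2) S=130.0400 payoff=1.4500 vs cont=16.0040 → 16.0040 [wait]  node(4,3) S=220.8363 payoff=0.0000 vs cont=0.0000 → 0.0000 [wait]  node(4,4) S=375.0283 payoff=0.0000 vs cont=0.0000 → 0.0000 [wait]  ⇒ S*(4)=76.5744
t_3: node(3,0) S=58.7607 payoff=72.7293 vs cont=69.4326 → 72.7293 [stop]  node(3,1) S=99.7884 payoff=31.7016 vs cont=35.2466 → 35.2466 [wait]  node(3,2) S=169.4625 payoff=0.0000 vs cont=8.0793 → 8.0793 [wait]  node(3,3) S=287.7844 payoff=0.0000 vs cont=0.0000 → 0.0000 [wait]  ⇒ S*(3)=58.7607
t_2: node(2,0) S=76.5744 payoff=54.9156 vs cont=53.2854 → 54.9156 [stop]  node(2,1) S=130.0400 payoff=1.4500 vs cont=21.5916 → 21.5916 [wait]  node(2,2) S=220.8363 payoff=0.0000 vs cont=4.0787 → 4.0787 [wait]  ⇒ S*(2)=76.5744
t_1: node(1,0) S=99.7884 payoff=31.7016 vs cont=37.8733 → 37.8733 [wait]  node(1,1) S=169.4625 payoff=0.0000 vs cont=12.8175 → 12.8175 [wait]  ⇒ S*(1)=-
t_0: node(0,0) S=130.0400 payoff=1.4500 vs cont=25.1451 → 25.1451 [wait]  ⇒ S*(0)=-

price = 25.1451
boundary = - - 76.5744 58.7607 76.5744
tree:
25.1451
37.8733 12.8175
54.9156 21.5916 4.0787
72.7293 35.2466 8.0793 0.0000
86.3990 54.9156 16.0040 0.0000 0.0000
96.8886 72.7293 31.7016 0.0000 0.0000 0.0000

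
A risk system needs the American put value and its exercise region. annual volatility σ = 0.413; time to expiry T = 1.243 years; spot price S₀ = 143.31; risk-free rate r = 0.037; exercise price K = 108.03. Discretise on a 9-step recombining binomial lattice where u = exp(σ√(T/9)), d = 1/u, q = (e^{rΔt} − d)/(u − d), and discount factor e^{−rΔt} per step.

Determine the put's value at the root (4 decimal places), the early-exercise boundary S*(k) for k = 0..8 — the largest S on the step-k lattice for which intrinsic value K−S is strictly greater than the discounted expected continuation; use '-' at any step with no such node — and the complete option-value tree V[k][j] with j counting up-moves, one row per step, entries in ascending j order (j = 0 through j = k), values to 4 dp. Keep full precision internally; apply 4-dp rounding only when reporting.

Δt=0.13811  u=1.16589  d=0.85771  q=0.47833  discount=0.99490
step 9 (expiry): payoffs max(K−S,0) = 72.0253 59.0888 41.5043 17.6017 0.0000 0.0000 0.0000 0.0000 0.0000 0.0000
step 8: (k=8,j=0): S=41.9775, (K−S)⁺=66.0525, hold=65.5018 ⇒ V=66.0525 exercise | (k=8,j=1): S=57.0600, (K−S)⁺=50.9700, hold=50.4194 ⇒ V=50.9700 exercise | (k=8,j=2): S=77.5616, (K−S)⁺=30.4684, hold=29.9178 ⇒ V=30.4684 exercise | (k=8,j=3): S=105.4294, (K−S)⁺=2.6006, hold=9.1355 ⇒ V=9.1355 continue | (k=8,j=4): S=143.3100, (K−S)⁺=0.0000, hold=0.0000 ⇒ V=0.0000 continue | (k=8,j=5): S=194.8011, (K−S)⁺=0.0000, hold=0.0000 ⇒ V=0.0000 continue | (k=8,j=6): S=264.7929, (K−S)⁺=0.0000, hold=0.0000 ⇒ V=0.0000 continue | (k=8,j=7): S=359.9326, (K−S)⁺=0.0000, hold=0.0000 ⇒ V=0.0000 continue | (k=8,j=8): S=489.2559, (K−S)⁺=0.0000, hold=0.0000 ⇒ V=0.0000 continue  boundary S*=77.5616
step 7: (k=7,j=0): S=48.9412, (K−S)⁺=59.0888, hold=58.5382 ⇒ V=59.0888 exercise | (k=7,j=1): S=66.5257, (K−S)⁺=41.5043, hold=40.9537 ⇒ V=41.5043 exercise | (k=7,j=2): S=90.4283, (K−S)⁺=17.6017, hold=20.1610 ⇒ V=20.1610 continue | (k=7,j=3): S=122.9190, (K−S)⁺=0.0000, hold=4.7415 ⇒ V=4.7415 continue | (k=7,j=4): S=167.0836, (K−S)⁺=0.0000, hold=0.0000 ⇒ V=0.0000 continue | (k=7,j=5): S=227.1166, (K−S)⁺=0.0000, hold=0.0000 ⇒ V=0.0000 continue | (k=7,j=6): S=308.7193, (K−S)⁺=0.0000, hold=0.0000 ⇒ V=0.0000 continue | (k=7,j=7): S=419.6417, (K−S)⁺=0.0000, hold=0.0000 ⇒ V=0.0000 continue  boundary S*=66.5257
step 6: (k=6,j=0): S=57.0600, (K−S)⁺=50.9700, hold=50.4194 ⇒ V=50.9700 exercise | (k=6,j=1): S=77.5616, (K−S)⁺=30.4684, hold=31.1357 ⇒ V=31.1357 continue | (k=6,j=2): S=105.4294, (K−S)⁺=2.6006, hold=12.7202 ⇒ V=12.7202 continue | (k=6,j=3): S=143.3100, (K−S)⁺=0.0000, hold=2.4609 ⇒ V=2.4609 continue | (k=6,j=4): S=194.8011, (K−S)⁺=0.0000, hold=0.0000 ⇒ V=0.0000 continue | (k=6,j=5): S=264.7929, (K−S)⁺=0.0000, hold=0.0000 ⇒ V=0.0000 continue | (k=6,j=6): S=359.9326, (K−S)⁺=0.0000, hold=0.0000 ⇒ V=0.0000 continue  boundary S*=57.0600
step 5: (k=5,j=0): S=66.5257, (K−S)⁺=41.5043, hold=41.2712 ⇒ V=41.5043 exercise | (k=5,j=1): S=90.4283, (K−S)⁺=17.6017, hold=22.2133 ⇒ V=22.2133 continue | (k=5,j=2): S=122.9190, (K−S)⁺=0.0000, hold=7.7731 ⇒ V=7.7731 continue | (k=5,j=3): S=167.0836, (K−S)⁺=0.0000, hold=1.2772 ⇒ V=1.2772 continue | (k=5,j=4): S=227.1166, (K−S)⁺=0.0000, hold=0.0000 ⇒ V=0.0000 continue | (k=5,j=5): S=308.7193, (K−S)⁺=0.0000, hold=0.0000 ⇒ V=0.0000 continue  boundary S*=66.5257
step 4: (k=4,j=0): S=77.5616, (K−S)⁺=30.4684, hold=32.1123 ⇒ V=32.1123 continue | (k=4,j=1): S=105.4294, (K−S)⁺=2.6006, hold=15.2281 ⇒ V=15.2281 continue | (k=4,j=2): S=143.3100, (K−S)⁺=0.0000, hold=4.6421 ⇒ V=4.6421 continue | (k=4,j=3): S=194.8011, (K−S)⁺=0.0000, hold=0.6629 ⇒ V=0.6629 continue | (k=4,j=4): S=264.7929, (K−S)⁺=0.0000, hold=0.0000 ⇒ V=0.0000 continue  boundary S*=-
step 3: (k=3,j=0): S=90.4283, (K−S)⁺=17.6017, hold=23.9136 ⇒ V=23.9136 continue | (k=3,j=1): S=122.9190, (K−S)⁺=0.0000, hold=10.1127 ⇒ V=10.1127 continue | (k=3,j=2): S=167.0836, (K−S)⁺=0.0000, hold=2.7248 ⇒ V=2.7248 continue | (k=3,j=3): S=227.1166, (K−S)⁺=0.0000, hold=0.3441 ⇒ V=0.3441 continue  boundary S*=-
step 2: (k=2,j=0): S=105.4294, (K−S)⁺=2.6006, hold=17.2240 ⇒ V=17.2240 continue | (k=2,j=1): S=143.3100, (K−S)⁺=0.0000, hold=6.5453 ⇒ V=6.5453 continue | (k=2,j=2): S=194.8011, (K−S)⁺=0.0000, hold=1.5779 ⇒ V=1.5779 continue  boundary S*=-
step 1: (k=1,j=0): S=122.9190, (K−S)⁺=0.0000, hold=12.0543 ⇒ V=12.0543 continue | (k=1,j=1): S=167.0836, (K−S)⁺=0.0000, hold=4.1480 ⇒ V=4.1480 continue  boundary S*=-
step 0: (k=0,j=0): S=143.3100, (K−S)⁺=0.0000, hold=8.2304 ⇒ V=8.2304 continue  boundary S*=-

price = 8.2304
boundary = - - - - - 66.5257 57.0600 66.5257 77.5616
tree:
8.2304
12.0543 4.1480
17.2240 6.5453 1.5779
23.9136 10.1127 2.7248 0.3441
32.1123 15.2281 4.6421 0.6629 0.0000
41.5043 22.2133 7.7731 1.2772 0.0000 0.0000
50.9700 31.1357 12.7202 2.4609 0.0000 0.0000 0.0000
59.0888 41.5043 20.1610 4.7415 0.0000 0.0000 0.0000 0.0000
66.0525 50.9700 30.4684 9.1355 0.0000 0.0000 0.0000 0.0000 0.0000
72.0253 59.0888 41.5043 17.6017 0.0000 0.0000 0.0000 0.0000 0.0000 0.0000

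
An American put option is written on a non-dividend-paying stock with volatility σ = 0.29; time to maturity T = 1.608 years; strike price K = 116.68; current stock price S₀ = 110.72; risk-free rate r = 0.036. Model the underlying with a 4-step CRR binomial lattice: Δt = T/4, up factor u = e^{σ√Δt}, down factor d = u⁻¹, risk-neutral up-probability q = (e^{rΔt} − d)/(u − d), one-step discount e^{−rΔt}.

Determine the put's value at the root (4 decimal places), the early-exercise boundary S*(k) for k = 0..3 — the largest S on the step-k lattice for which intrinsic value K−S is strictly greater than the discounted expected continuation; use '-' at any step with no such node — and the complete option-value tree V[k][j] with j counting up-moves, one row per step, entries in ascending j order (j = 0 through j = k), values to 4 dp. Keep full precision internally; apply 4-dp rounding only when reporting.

params: Δt=0.40200 u=1.20186 d=0.83204 q=0.49358 e^(-rΔt)=0.98563
t_4 payoffs: 63.6146 40.0289 5.9600 0.0000 0.0000
t_3: node(3,0) S=63.7771 payoff=52.9029 vs cont=51.2265 → 52.9029 [stop]  node(3,1) S=92.1239 payoff=24.5561 vs cont=22.8797 → 24.5561 [stop]  node(3,2) S=133.0699 payoff=0.0000 vs cont=2.9749 → 2.9749 [wait]  node(3,3) S=192.2150 payoff=0.0000 vs cont=0.0000 → 0.0000 [wait]  ⇒ S*(3)=92.1239
t_2: node(2,0) S=76.6511 payoff=40.0289 vs cont=38.3524 → 40.0289 [stop]  node(2,1) S=110.7200 payoff=5.9600 vs cont=13.7043 → 13.7043 [wait]  node(2,2) S=159.9313 payoff=0.0000 vs cont=1.4849 → 1.4849 [wait]  ⇒ S*(2)=76.6511
t_1: node(1,0) S=92.1239 payoff=24.5561 vs cont=26.6472 → 26.6472 [wait]  node(1,1) S=133.0699 payoff=0.0000 vs cont=7.5628 → 7.5628 [wait]  ⇒ S*(1)=-
t_0: node(0,0) S=110.7200 payoff=5.9600 vs cont=16.9800 → 16.9800 [wait]  ⇒ S*(0)=-

price = 16.9800
boundary = - - 76.6511 92.1239
tree:
16.9800
26.6472 7.5628
40.0289 13.7043 1.4849
52.9029 24.5561 2.9749 0.0000
63.6146 40.0289 5.9600 0.0000 0.0000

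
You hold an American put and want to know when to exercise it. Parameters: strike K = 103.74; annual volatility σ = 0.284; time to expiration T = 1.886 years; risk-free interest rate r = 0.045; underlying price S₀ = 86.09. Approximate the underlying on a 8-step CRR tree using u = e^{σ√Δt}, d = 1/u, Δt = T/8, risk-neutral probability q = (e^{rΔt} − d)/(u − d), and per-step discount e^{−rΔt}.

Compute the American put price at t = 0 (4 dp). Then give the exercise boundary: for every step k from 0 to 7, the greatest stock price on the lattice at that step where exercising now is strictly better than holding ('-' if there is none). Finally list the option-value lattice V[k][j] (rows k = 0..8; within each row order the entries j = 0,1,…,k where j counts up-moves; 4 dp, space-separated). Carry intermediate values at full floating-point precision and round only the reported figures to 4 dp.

price = 21.3291
boundary = - - 65.3401 75.0009 65.3401 75.0009 65.3401 75.0009
tree:
21.3291
29.0830 14.1534
38.3999 20.5340 8.1768
46.8163 28.7391 12.8978 3.7061
54.1485 38.3999 19.6656 6.5138 1.0228
60.5363 46.8163 28.7391 11.1569 2.0846 0.0000
66.1013 54.1485 38.3999 18.4200 4.2488 0.0000 0.0000
70.9495 60.5363 46.8163 28.7391 8.6597 0.0000 0.0000 0.0000
75.1732 66.1013 54.1485 38.3999 17.6500 0.0000 0.0000 0.0000 0.0000

Δt=0.23575  u=1.14785  d=0.87119  q=0.50413  discount=0.98945
step 8 (expiry): payoffs max(K−S,0) = 75.1732 66.1013 54.1485 38.3999 17.6500 0.0000 0.0000 0.0000 0.0000
step 7: (k=7,j=0): S=32.7905, (K−S)⁺=70.9495, hold=69.8548 ⇒ V=70.9495 exercise | (k=7,j=1): S=43.2037, (K−S)⁺=60.5363, hold=59.4416 ⇒ V=60.5363 exercise | (k=7,j=2): S=56.9237, (K−S)⁺=46.8163, hold=45.7215 ⇒ V=46.8163 exercise | (k=7,j=3): S=75.0009, (K−S)⁺=28.7391, hold=27.6444 ⇒ V=28.7391 exercise | (k=7,j=4): S=98.8187, (K−S)⁺=4.9213, hold=8.6597 ⇒ V=8.6597 continue | (k=7,j=5): S=130.2003, (K−S)⁺=0.0000, hold=0.0000 ⇒ V=0.0000 continue | (k=7,j=6): S=171.5477, (K−S)⁺=0.0000, hold=0.0000 ⇒ V=0.0000 continue | (k=7,j=7): S=226.0257, (K−S)⁺=0.0000, hold=0.0000 ⇒ V=0.0000 continue  boundary S*=75.0009
step 6: (k=6,j=0): S=37.6387, (K−S)⁺=66.1013, hold=65.0066 ⇒ V=66.1013 exercise | (k=6,j=1): S=49.5915, (K−S)⁺=54.1485, hold=53.0538 ⇒ V=54.1485 exercise | (k=6,j=2): S=65.3401, (K−S)⁺=38.3999, hold=37.3052 ⇒ V=38.3999 exercise | (k=6,j=3): S=86.0900, (K−S)⁺=17.6500, hold=18.4200 ⇒ V=18.4200 continue | (k=6,j=4): S=113.4294, (K−S)⁺=0.0000, hold=4.2488 ⇒ V=4.2488 continue | (k=6,j=5): S=149.4509, (K−S)⁺=0.0000, hold=0.0000 ⇒ V=0.0000 continue | (k=6,j=6): S=196.9116, (K−S)⁺=0.0000, hold=0.0000 ⇒ V=0.0000 continue  boundary S*=65.3401
step 5: (k=5,j=0): S=43.2037, (K−S)⁺=60.5363, hold=59.4416 ⇒ V=60.5363 exercise | (k=5,j=1): S=56.9237, (K−S)⁺=46.8163, hold=45.7215 ⇒ V=46.8163 exercise | (k=5,j=2): S=75.0009, (K−S)⁺=28.7391, hold=28.0285 ⇒ V=28.7391 exercise | (k=5,j=3): S=98.8187, (K−S)⁺=4.9213, hold=11.1569 ⇒ V=11.1569 continue | (k=5,j=4): S=130.2003, (K−S)⁺=0.0000, hold=2.0846 ⇒ V=2.0846 continue | (k=5,j=5): S=171.5477, (K−S)⁺=0.0000, hold=0.0000 ⇒ V=0.0000 continue  boundary S*=75.0009
step 4: (k=4,j=0): S=49.5915, (K−S)⁺=54.1485, hold=53.0538 ⇒ V=54.1485 exercise | (k=4,j=1): S=65.3401, (K−S)⁺=38.3999, hold=37.3052 ⇒ V=38.3999 exercise | (k=4,j=2): S=86.0900, (K−S)⁺=17.6500, hold=19.6656 ⇒ V=19.6656 continue | (k=4,j=3): S=113.4294, (K−S)⁺=0.0000, hold=6.5138 ⇒ V=6.5138 continue | (k=4,j=4): S=149.4509, (K−S)⁺=0.0000, hold=1.0228 ⇒ V=1.0228 continue  boundary S*=65.3401
step 3: (k=3,j=0): S=56.9237, (K−S)⁺=46.8163, hold=45.7215 ⇒ V=46.8163 exercise | (k=3,j=1): S=75.0009, (K−S)⁺=28.7391, hold=28.6498 ⇒ V=28.7391 exercise | (k=3,j=2): S=98.8187, (K−S)⁺=4.9213, hold=12.8978 ⇒ V=12.8978 continue | (k=3,j=3): S=130.2003, (K−S)⁺=0.0000, hold=3.7061 ⇒ V=3.7061 continue  boundary S*=75.0009
step 2: (k=2,j=0): S=65.3401, (K−S)⁺=38.3999, hold=37.3052 ⇒ V=38.3999 exercise | (k=2,j=1): S=86.0900, (K−S)⁺=17.6500, hold=20.5340 ⇒ V=20.5340 continue | (k=2,j=2): S=113.4294, (K−S)⁺=0.0000, hold=8.1768 ⇒ V=8.1768 continue  boundary S*=65.3401
step 1: (k=1,j=0): S=75.0009, (K−S)⁺=28.7391, hold=29.0830 ⇒ V=29.0830 continue | (k=1,j=1): S=98.8187, (K−S)⁺=4.9213, hold=14.1534 ⇒ V=14.1534 continue  boundary S*=-
step 0: (k=0,j=0): S=86.0900, (K−S)⁺=17.6500, hold=21.3291 ⇒ V=21.3291 continue  boundary S*=-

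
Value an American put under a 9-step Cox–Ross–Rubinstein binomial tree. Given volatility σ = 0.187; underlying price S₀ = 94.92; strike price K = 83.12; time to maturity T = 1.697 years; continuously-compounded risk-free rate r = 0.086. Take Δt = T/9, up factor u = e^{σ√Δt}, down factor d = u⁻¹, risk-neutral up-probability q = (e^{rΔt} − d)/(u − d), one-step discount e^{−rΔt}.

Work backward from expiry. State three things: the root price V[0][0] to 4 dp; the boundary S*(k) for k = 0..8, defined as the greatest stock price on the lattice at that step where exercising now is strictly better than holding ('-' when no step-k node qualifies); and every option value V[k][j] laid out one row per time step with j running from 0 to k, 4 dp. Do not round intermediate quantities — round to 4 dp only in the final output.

Δt=0.18856, u=1.08459, d=0.92201, q=0.58026, disc=e^(-rΔt)=0.98391
k=9 terminal: V=max(K-S,0) → 37.4142 29.3547 19.8741 8.7218 0.0000 0.0000 0.0000 0.0000 0.0000 0.0000
k=8: j=0 S=49.5720 intr=33.5480 cont=32.2110 V=33.5480[EX]; j=1 S=58.3132 intr=24.8068 cont=23.4698 V=24.8068[EX]; j=2 S=68.5957 intr=14.5243 cont=13.1873 V=14.5243[EX]; j=3 S=80.6914 intr=2.4286 cont=3.6020 V=3.6020[hold]; j=4 S=94.9200 intr=0.0000 cont=0.0000 V=0.0000[hold]; j=5 S=111.6575 intr=0.0000 cont=0.0000 V=0.0000[hold]; j=6 S=131.3464 intr=0.0000 cont=0.0000 V=0.0000[hold]; j=7 S=154.5071 intr=0.0000 cont=0.0000 V=0.0000[hold]; j=8 S=181.7518 intr=0.0000 cont=0.0000 V=0.0000[hold]  S*(8)=68.5957
k=7: j=0 S=53.7653 intr=29.3547 cont=28.0178 V=29.3547[EX]; j=1 S=63.2459 intr=19.8741 cont=18.5372 V=19.8741[EX]; j=2 S=74.3982 intr=8.7218 cont=8.0548 V=8.7218[EX]; j=3 S=87.5170 intr=0.0000 cont=1.4876 V=1.4876[hold]; j=4 S=102.9492 intr=0.0000 cont=0.0000 V=0.0000[hold]; j=5 S=121.1025 intr=0.0000 cont=0.0000 V=0.0000[hold]; j=6 S=142.4569 intr=0.0000 cont=0.0000 V=0.0000[hold]; j=7 S=167.5767 intr=0.0000 cont=0.0000 V=0.0000[hold]  S*(7)=74.3982
k=6: j=0 S=58.3132 intr=24.8068 cont=23.4698 V=24.8068[EX]; j=1 S=68.5957 intr=14.5243 cont=13.1873 V=14.5243[EX]; j=2 S=80.6914 intr=2.4286 cont=4.4513 V=4.4513[hold]; j=3 S=94.9200 intr=0.0000 cont=0.6143 V=0.6143[hold]; j=4 S=111.6575 intr=0.0000 cont=0.0000 V=0.0000[hold]; j=5 S=131.3464 intr=0.0000 cont=0.0000 V=0.0000[hold]; j=6 S=154.5071 intr=0.0000 cont=0.0000 V=0.0000[hold]  S*(6)=68.5957
k=5: j=0 S=63.2459 intr=19.8741 cont=18.5372 V=19.8741[EX]; j=1 S=74.3982 intr=8.7218 cont=8.5397 V=8.7218[EX]; j=2 S=87.5170 intr=0.0000 cont=2.1891 V=2.1891[hold]; j=3 S=102.9492 intr=0.0000 cont=0.2537 V=0.2537[hold]; j=4 S=121.1025 intr=0.0000 cont=0.0000 V=0.0000[hold]; j=5 S=142.4569 intr=0.0000 cont=0.0000 V=0.0000[hold]  S*(5)=74.3982
k=4: j=0 S=68.5957 intr=14.5243 cont=13.1873 V=14.5243[EX]; j=1 S=80.6914 intr=2.4286 cont=4.8518 V=4.8518[hold]; j=2 S=94.9200 intr=0.0000 cont=1.0489 V=1.0489[hold]; j=3 S=111.6575 intr=0.0000 cont=0.1048 V=0.1048[hold]; j=4 S=131.3464 intr=0.0000 cont=0.0000 V=0.0000[hold]  S*(4)=68.5957
k=3: j=0 S=74.3982 intr=8.7218 cont=8.7683 V=8.7683[hold]; j=1 S=87.5170 intr=0.0000 cont=2.6026 V=2.6026[hold]; j=2 S=102.9492 intr=0.0000 cont=0.4930 V=0.4930[hold]; j=3 S=121.1025 intr=0.0000 cont=0.0433 V=0.0433[hold]  S*(3)=-
k=2: j=0 S=80.6914 intr=2.4286 cont=5.1071 V=5.1071[hold]; j=1 S=94.9200 intr=0.0000 cont=1.3563 V=1.3563[hold]; j=2 S=111.6575 intr=0.0000 cont=0.2283 V=0.2283[hold]  S*(2)=-
k=1: j=0 S=87.5170 intr=0.0000 cont=2.8835 V=2.8835[hold]; j=1 S=102.9492 intr=0.0000 cont=0.6905 V=0.6905[hold]  S*(1)=-
k=0: j=0 S=94.9200 intr=0.0000 cont=1.5850 V=1.5850[hold]  S*(0)=-

price = 1.5850
boundary = - - - - 68.5957 74.3982 68.5957 74.3982 68.5957
tree:
1.5850
2.8835 0.6905
5.1071 1.3563 0.2283
8.7683 2.6026 0.4930 0.0433
14.5243 4.8518 1.0489 0.1048 0.0000
19.8741 8.7218 2.1891 0.2537 0.0000 0.0000
24.8068 14.5243 4.4513 0.6143 0.0000 0.0000 0.0000
29.3547 19.8741 8.7218 1.4876 0.0000 0.0000 0.0000 0.0000
33.5480 24.8068 14.5243 3.6020 0.0000 0.0000 0.0000 0.0000 0.0000
37.4142 29.3547 19.8741 8.7218 0.0000 0.0000 0.0000 0.0000 0.0000 0.0000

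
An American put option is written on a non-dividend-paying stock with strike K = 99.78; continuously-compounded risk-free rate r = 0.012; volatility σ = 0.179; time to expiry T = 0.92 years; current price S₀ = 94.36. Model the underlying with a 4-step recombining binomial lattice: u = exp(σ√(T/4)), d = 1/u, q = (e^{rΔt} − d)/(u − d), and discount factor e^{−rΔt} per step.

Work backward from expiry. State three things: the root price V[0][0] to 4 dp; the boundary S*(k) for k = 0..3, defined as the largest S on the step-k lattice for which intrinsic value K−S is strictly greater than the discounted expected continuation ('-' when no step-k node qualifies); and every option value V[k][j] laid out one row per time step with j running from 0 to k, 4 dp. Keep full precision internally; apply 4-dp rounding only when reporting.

Δt=0.23000  u=1.08964  d=0.91774  q=0.49463  discount=0.99724
step 4 (expiry): payoffs max(K−S,0) = 32.8441 20.3063 5.4200 0.0000 0.0000
step 3: (k=3,j=0): S=72.9359, (K−S)⁺=26.8441, hold=26.5691 ⇒ V=26.8441 exercise | (k=3,j=1): S=86.5976, (K−S)⁺=13.1824, hold=12.9074 ⇒ V=13.1824 exercise | (k=3,j=2): S=102.8182, (K−S)⁺=0.0000, hold=2.7316 ⇒ V=2.7316 continue | (k=3,j=3): S=122.0772, (K−S)⁺=0.0000, hold=0.0000 ⇒ V=0.0000 continue  boundary S*=86.5976
step 2: (k=2,j=0): S=79.4737, (K−S)⁺=20.3063, hold=20.0313 ⇒ V=20.3063 exercise | (k=2,j=1): S=94.3600, (K−S)⁺=5.4200, hold=7.9910 ⇒ V=7.9910 continue | (k=2,j=2): S=112.0346, (K−S)⁺=0.0000, hold=1.3766 ⇒ V=1.3766 continue  boundary S*=79.4737
step 1: (k=1,j=0): S=86.5976, (K−S)⁺=13.1824, hold=14.1756 ⇒ V=14.1756 continue | (k=1,j=1): S=102.8182, (K−S)⁺=0.0000, hold=4.7063 ⇒ V=4.7063 continue  boundary S*=-
step 0: (k=0,j=0): S=94.3600, (K−S)⁺=5.4200, hold=9.4657 ⇒ V=9.4657 continue  boundary S*=-

price = 9.4657
boundary = - - 79.4737 86.5976
tree:
9.4657
14.1756 4.7063
20.3063 7.9910 1.3766
26.8441 13.1824 2.7316 0.0000
32.8441 20.3063 5.4200 0.0000 0.0000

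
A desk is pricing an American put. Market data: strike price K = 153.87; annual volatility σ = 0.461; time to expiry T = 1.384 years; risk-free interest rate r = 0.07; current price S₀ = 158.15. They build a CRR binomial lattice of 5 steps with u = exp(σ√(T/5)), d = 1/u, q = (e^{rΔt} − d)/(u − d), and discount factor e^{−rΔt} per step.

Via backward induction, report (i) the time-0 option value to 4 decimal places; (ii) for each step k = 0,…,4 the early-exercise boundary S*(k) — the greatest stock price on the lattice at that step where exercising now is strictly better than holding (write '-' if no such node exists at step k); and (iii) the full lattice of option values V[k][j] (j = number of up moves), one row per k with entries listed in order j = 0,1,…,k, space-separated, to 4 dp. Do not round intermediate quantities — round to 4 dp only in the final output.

price = 26.1709
boundary = - - 97.3647 76.3954 97.3647
tree:
26.1709
39.1992 13.1020
56.5053 22.0199 3.9600
77.4746 35.9912 7.7584 0.0000
93.9277 56.5053 15.2003 0.0000 0.0000
106.8373 77.4746 29.7804 0.0000 0.0000 0.0000

Δt=0.27680  u=1.27448  d=0.78463  q=0.47960  discount=0.98081
step 5 (expiry): payoffs max(K−S,0) = 106.8373 77.4746 29.7804 0.0000 0.0000 0.0000
step 4: (k=4,j=0): S=59.9423, (K−S)⁺=93.9277, hold=90.9750 ⇒ V=93.9277 exercise | (k=4,j=1): S=97.3647, (K−S)⁺=56.5053, hold=53.5527 ⇒ V=56.5053 exercise | (k=4,j=2): S=158.1500, (K−S)⁺=0.0000, hold=15.2003 ⇒ V=15.2003 continue | (k=4,j=3): S=256.8840, (K−S)⁺=0.0000, hold=0.0000 ⇒ V=0.0000 continue | (k=4,j=4): S=417.2582, (K−S)⁺=0.0000, hold=0.0000 ⇒ V=0.0000 continue  boundary S*=97.3647
step 3: (k=3,j=0): S=76.3954, (K−S)⁺=77.4746, hold=74.5219 ⇒ V=77.4746 exercise | (k=3,j=1): S=124.0896, (K−S)⁺=29.7804, hold=35.9912 ⇒ V=35.9912 continue | (k=3,j=2): S=201.5594, (K−S)⁺=0.0000, hold=7.7584 ⇒ V=7.7584 continue | (k=3,j=3): S=327.3942, (K−S)⁺=0.0000, hold=0.0000 ⇒ V=0.0000 continue  boundary S*=76.3954
step 2: (k=2,j=0): S=97.3647, (K−S)⁺=56.5053, hold=56.4742 ⇒ V=56.5053 exercise | (k=2,j=1): S=158.1500, (K−S)⁺=0.0000, hold=22.0199 ⇒ V=22.0199 continue | (k=2,j=2): S=256.8840, (K−S)⁺=0.0000, hold=3.9600 ⇒ V=3.9600 continue  boundary S*=97.3647
step 1: (k=1,j=0): S=124.0896, (K−S)⁺=29.7804, hold=39.1992 ⇒ V=39.1992 continue | (k=1,j=1): S=201.5594, (K−S)⁺=0.0000, hold=13.1020 ⇒ V=13.1020 continue  boundary S*=-
step 0: (k=0,j=0): S=158.1500, (K−S)⁺=0.0000, hold=26.1709 ⇒ V=26.1709 continue  boundary S*=-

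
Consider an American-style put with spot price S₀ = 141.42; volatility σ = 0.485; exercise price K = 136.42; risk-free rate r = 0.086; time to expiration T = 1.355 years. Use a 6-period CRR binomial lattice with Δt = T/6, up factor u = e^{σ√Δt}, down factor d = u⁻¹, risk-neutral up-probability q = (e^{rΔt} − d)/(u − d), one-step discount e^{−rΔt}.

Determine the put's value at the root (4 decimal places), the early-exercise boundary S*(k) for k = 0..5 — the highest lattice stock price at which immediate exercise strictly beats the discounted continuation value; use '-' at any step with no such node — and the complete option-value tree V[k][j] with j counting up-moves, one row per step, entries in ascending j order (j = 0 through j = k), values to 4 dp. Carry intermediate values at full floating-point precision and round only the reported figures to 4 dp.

price = 21.3721
boundary = - - - 70.8305 89.1902 112.3089
tree:
21.3721
32.3882 10.5299
47.2429 17.9125 3.1105
65.5895 29.6574 6.1559 0.0000
80.1698 47.2298 12.1830 0.0000 0.0000
91.7489 65.5895 24.1111 0.0000 0.0000 0.0000
100.9444 80.1698 47.2298 0.0000 0.0000 0.0000 0.0000

Δt=0.22583  u=1.25921  d=0.79415  q=0.48480  discount=0.98077
step 6 (expiry): payoffs max(K−S,0) = 100.9444 80.1698 47.2298 0.0000 0.0000 0.0000 0.0000
step 5: (k=5,j=0): S=44.6711, (K−S)⁺=91.7489, hold=89.1249 ⇒ V=91.7489 exercise | (k=5,j=1): S=70.8305, (K−S)⁺=65.5895, hold=62.9655 ⇒ V=65.5895 exercise | (k=5,j=2): S=112.3089, (K−S)⁺=24.1111, hold=23.8646 ⇒ V=24.1111 exercise | (k=5,j=3): S=178.0769, (K−S)⁺=0.0000, hold=0.0000 ⇒ V=0.0000 continue | (k=5,j=4): S=282.3587, (K−S)⁺=0.0000, hold=0.0000 ⇒ V=0.0000 continue | (k=5,j=5): S=447.7078, (K−S)⁺=0.0000, hold=0.0000 ⇒ V=0.0000 continue  boundary S*=112.3089
step 4: (k=4,j=0): S=56.2502, (K−S)⁺=80.1698, hold=77.5459 ⇒ V=80.1698 exercise | (k=4,j=1): S=89.1902, (K−S)⁺=47.2298, hold=44.6058 ⇒ V=47.2298 exercise | (k=4,j=2): S=141.4200, (K−S)⁺=0.0000, hold=12.1830 ⇒ V=12.1830 continue | (k=4,j=3): S=224.2355, (K−S)⁺=0.0000, hold=0.0000 ⇒ V=0.0000 continue | (k=4,j=4): S=355.5477, (K−S)⁺=0.0000, hold=0.0000 ⇒ V=0.0000 continue  boundary S*=89.1902
step 3: (k=3,j=0): S=70.8305, (K−S)⁺=65.5895, hold=62.9655 ⇒ V=65.5895 exercise | (k=3,j=1): S=112.3089, (K−S)⁺=24.1111, hold=29.6574 ⇒ V=29.6574 continue | (k=3,j=2): S=178.0769, (K−S)⁺=0.0000, hold=6.1559 ⇒ V=6.1559 continue | (k=3,j=3): S=282.3587, (K−S)⁺=0.0000, hold=0.0000 ⇒ V=0.0000 continue  boundary S*=70.8305
step 2: (k=2,j=0): S=89.1902, (K−S)⁺=47.2298, hold=47.2429 ⇒ V=47.2429 continue | (k=2,j=1): S=141.4200, (K−S)⁺=0.0000, hold=17.9125 ⇒ V=17.9125 continue | (k=2,j=2): S=224.2355, (K−S)⁺=0.0000, hold=3.1105 ⇒ V=3.1105 continue  boundary S*=-
step 1: (k=1,j=0): S=112.3089, (K−S)⁺=24.1111, hold=32.3882 ⇒ V=32.3882 continue | (k=1,j=1): S=178.0769, (K−S)⁺=0.0000, hold=10.5299 ⇒ V=10.5299 continue  boundary S*=-
step 0: (k=0,j=0): S=141.4200, (K−S)⁺=0.0000, hold=21.3721 ⇒ V=21.3721 continue  boundary S*=-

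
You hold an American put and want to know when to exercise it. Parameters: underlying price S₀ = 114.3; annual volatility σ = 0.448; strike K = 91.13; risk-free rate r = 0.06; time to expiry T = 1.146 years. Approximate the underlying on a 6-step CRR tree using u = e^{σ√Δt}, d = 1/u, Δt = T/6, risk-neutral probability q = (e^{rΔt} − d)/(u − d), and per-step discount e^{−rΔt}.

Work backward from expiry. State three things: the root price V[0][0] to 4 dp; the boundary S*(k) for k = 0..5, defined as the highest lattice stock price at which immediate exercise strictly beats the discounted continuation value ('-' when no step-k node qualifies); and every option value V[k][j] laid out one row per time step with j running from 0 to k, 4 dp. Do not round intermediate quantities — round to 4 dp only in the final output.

price = 8.5342
boundary = - - - - 52.2301 63.5261
tree:
8.5342
13.1437 3.7544
19.6556 6.4173 0.9649
28.3209 10.7569 1.8787 0.0000
38.8999 17.5606 3.6577 0.0000 0.0000
48.1873 27.6039 7.1213 0.0000 0.0000 0.0000
55.8232 38.8999 13.8649 0.0000 0.0000 0.0000 0.0000

Δt=0.19100, u=1.21627, d=0.82218, q=0.48045, disc=e^(-rΔt)=0.98861
k=6 terminal: V=max(K-S,0) → 55.8232 38.8999 13.8649 0.0000 0.0000 0.0000 0.0000
k=5: j=0 S=42.9427 intr=48.1873 cont=47.1489 V=48.1873[EX]; j=1 S=63.5261 intr=27.6039 cont=26.5655 V=27.6039[EX]; j=2 S=93.9756 intr=0.0000 cont=7.1213 V=7.1213[hold]; j=3 S=139.0201 intr=0.0000 cont=0.0000 V=0.0000[hold]; j=4 S=205.6555 intr=0.0000 cont=0.0000 V=0.0000[hold]; j=5 S=304.2306 intr=0.0000 cont=0.0000 V=0.0000[hold]  S*(5)=63.5261
k=4: j=0 S=52.2301 intr=38.8999 cont=37.8615 V=38.8999[EX]; j=1 S=77.2651 intr=13.8649 cont=17.5606 V=17.5606[hold]; j=2 S=114.3000 intr=0.0000 cont=3.6577 V=3.6577[hold]; j=3 S=169.0865 intr=0.0000 cont=0.0000 V=0.0000[hold]; j=4 S=250.1333 intr=0.0000 cont=0.0000 V=0.0000[hold]  S*(4)=52.2301
k=3: j=0 S=63.5261 intr=27.6039 cont=28.3209 V=28.3209[hold]; j=1 S=93.9756 intr=0.0000 cont=10.7569 V=10.7569[hold]; j=2 S=139.0201 intr=0.0000 cont=1.8787 V=1.8787[hold]; j=3 S=205.6555 intr=0.0000 cont=0.0000 V=0.0000[hold]  S*(3)=-
k=2: j=0 S=77.2651 intr=13.8649 cont=19.6556 V=19.6556[hold]; j=1 S=114.3000 intr=0.0000 cont=6.4173 V=6.4173[hold]; j=2 S=169.0865 intr=0.0000 cont=0.9649 V=0.9649[hold]  S*(2)=-
k=1: j=0 S=93.9756 intr=0.0000 cont=13.1437 V=13.1437[hold]; j=1 S=139.0201 intr=0.0000 cont=3.7544 V=3.7544[hold]  S*(1)=-
k=0: j=0 S=114.3000 intr=0.0000 cont=8.5342 V=8.5342[hold]  S*(0)=-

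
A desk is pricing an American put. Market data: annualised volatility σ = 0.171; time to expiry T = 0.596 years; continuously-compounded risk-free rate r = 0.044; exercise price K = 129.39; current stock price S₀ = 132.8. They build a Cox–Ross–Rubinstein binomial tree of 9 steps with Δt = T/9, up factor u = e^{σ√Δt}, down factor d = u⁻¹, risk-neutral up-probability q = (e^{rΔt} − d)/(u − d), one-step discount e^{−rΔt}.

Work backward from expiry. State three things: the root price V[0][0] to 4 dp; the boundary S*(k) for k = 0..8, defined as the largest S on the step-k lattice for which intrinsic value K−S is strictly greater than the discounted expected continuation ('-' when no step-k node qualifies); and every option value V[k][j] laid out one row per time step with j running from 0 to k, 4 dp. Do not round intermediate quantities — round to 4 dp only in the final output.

price = 4.2709
boundary = - - - - 111.3664 116.3765 111.3664 116.3765 121.6119
tree:
4.2709
6.4147 2.3327
9.3635 3.7518 1.0471
13.2303 5.8771 1.8278 0.3385
18.0236 8.9175 3.1275 0.6485 0.0567
22.8179 13.0135 5.2188 1.2311 0.1189 0.0000
27.4059 18.0236 8.4279 2.3111 0.2495 0.0000 0.0000
31.7964 22.8179 13.0135 4.2783 0.5238 0.0000 0.0000 0.0000
35.9978 27.4059 18.0236 7.7781 1.0992 0.0000 0.0000 0.0000 0.0000
40.0184 31.7964 22.8179 13.0135 2.3071 0.0000 0.0000 0.0000 0.0000 0.0000

Δt=0.06622, u=1.04499, d=0.95695, q=0.52215, disc=e^(-rΔt)=0.99709
k=9 terminal: V=max(K-S,0) → 40.0184 31.7964 22.8179 13.0135 2.3071 0.0000 0.0000 0.0000 0.0000 0.0000
k=8: j=0 S=93.3922 intr=35.9978 cont=35.6214 V=35.9978[EX]; j=1 S=101.9841 intr=27.4059 cont=27.0295 V=27.4059[EX]; j=2 S=111.3664 intr=18.0236 cont=17.6471 V=18.0236[EX]; j=3 S=121.6119 intr=7.7781 cont=7.4016 V=7.7781[EX]; j=4 S=132.8000 intr=0.0000 cont=1.0992 V=1.0992[hold]; j=5 S=145.0174 intr=0.0000 cont=0.0000 V=0.0000[hold]; j=6 S=158.3587 intr=0.0000 cont=0.0000 V=0.0000[hold]; j=7 S=172.9274 intr=0.0000 cont=0.0000 V=0.0000[hold]; j=8 S=188.8364 intr=0.0000 cont=0.0000 V=0.0000[hold]  S*(8)=121.6119
k=7: j=0 S=97.5936 intr=31.7964 cont=31.4199 V=31.7964[EX]; j=1 S=106.5721 intr=22.8179 cont=22.4415 V=22.8179[EX]; j=2 S=116.3765 intr=13.0135 cont=12.6371 V=13.0135[EX]; j=3 S=127.0829 intr=2.3071 cont=4.2783 V=4.2783[hold]; j=4 S=138.7743 intr=0.0000 cont=0.5238 V=0.5238[hold]; j=5 S=151.5413 intr=0.0000 cont=0.0000 V=0.0000[hold]; j=6 S=165.4828 intr=0.0000 cont=0.0000 V=0.0000[hold]; j=7 S=180.7069 intr=0.0000 cont=0.0000 V=0.0000[hold]  S*(7)=116.3765
k=6: j=0 S=101.9841 intr=27.4059 cont=27.0295 V=27.4059[EX]; j=1 S=111.3664 intr=18.0236 cont=17.6471 V=18.0236[EX]; j=2 S=121.6119 intr=7.7781 cont=8.4279 V=8.4279[hold]; j=3 S=132.8000 intr=0.0000 cont=2.3111 V=2.3111[hold]; j=4 S=145.0174 intr=0.0000 cont=0.2495 V=0.2495[hold]; j=5 S=158.3587 intr=0.0000 cont=0.0000 V=0.0000[hold]; j=6 S=172.9274 intr=0.0000 cont=0.0000 V=0.0000[hold]  S*(6)=111.3664
k=5: j=0 S=106.5721 intr=22.8179 cont=22.4415 V=22.8179[EX]; j=1 S=116.3765 intr=13.0135 cont=12.9753 V=13.0135[EX]; j=2 S=127.0829 intr=2.3071 cont=5.2188 V=5.2188[hold]; j=3 S=138.7743 intr=0.0000 cont=1.2311 V=1.2311[hold]; j=4 S=151.5413 intr=0.0000 cont=0.1189 V=0.1189[hold]; j=5 S=165.4828 intr=0.0000 cont=0.0000 V=0.0000[hold]  S*(5)=116.3765
k=4: j=0 S=111.3664 intr=18.0236 cont=17.6471 V=18.0236[EX]; j=1 S=121.6119 intr=7.7781 cont=8.9175 V=8.9175[hold]; j=2 S=132.8000 intr=0.0000 cont=3.1275 V=3.1275[hold]; j=3 S=145.0174 intr=0.0000 cont=0.6485 V=0.6485[hold]; j=4 S=158.3587 intr=0.0000 cont=0.0567 V=0.0567[hold]  S*(4)=111.3664
k=3: j=0 S=116.3765 intr=13.0135 cont=13.2303 V=13.2303[hold]; j=1 S=127.0829 intr=2.3071 cont=5.8771 V=5.8771[hold]; j=2 S=138.7743 intr=0.0000 cont=1.8278 V=1.8278[hold]; j=3 S=151.5413 intr=0.0000 cont=0.3385 V=0.3385[hold]  S*(3)=-
k=2: j=0 S=121.6119 intr=7.7781 cont=9.3635 V=9.3635[hold]; j=1 S=132.8000 intr=0.0000 cont=3.7518 V=3.7518[hold]; j=2 S=145.0174 intr=0.0000 cont=1.0471 V=1.0471[hold]  S*(2)=-
k=1: j=0 S=127.0829 intr=2.3071 cont=6.4147 V=6.4147[hold]; j=1 S=138.7743 intr=0.0000 cont=2.3327 V=2.3327[hold]  S*(1)=-
k=0: j=0 S=132.8000 intr=0.0000 cont=4.2709 V=4.2709[hold]  S*(0)=-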